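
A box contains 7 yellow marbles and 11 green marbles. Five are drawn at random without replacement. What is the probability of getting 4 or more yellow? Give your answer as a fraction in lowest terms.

Total selections: C(18,5) = 8568.
Favorable selections (4 or more yellow): C(7,4)·C(11,1) + C(7,5)·C(11,0) = 385 + 21 = 406.
Probability = 406/8568 = 29/612.

29/612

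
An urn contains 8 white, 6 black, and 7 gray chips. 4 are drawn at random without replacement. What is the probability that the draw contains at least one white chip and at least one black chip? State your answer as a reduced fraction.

There are C(21,4) = 5985 possible draws.
By inclusion-exclusion on the complements, draws missing all white or all black: C(13,4) + C(15,4) − C(7,4) = 715 + 1365 − 35 = 2045.
So draws with at least one of each: 5985 − 2045 = 3940, probability 3940/5985 = 788/1197.

788/1197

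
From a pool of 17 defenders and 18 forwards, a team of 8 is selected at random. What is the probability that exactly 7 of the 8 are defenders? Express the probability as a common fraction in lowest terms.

468/31465

The sample space is all 8-subsets of the 35: C(35,8) = 23535820.
Selections with exactly 7 defenders: choose 7 of the 17 defenders and 1 of the 18 forwards, C(17,7)·C(18,1) = 19448·18 = 350064.
Probability = 350064/23535820 = 468/31465.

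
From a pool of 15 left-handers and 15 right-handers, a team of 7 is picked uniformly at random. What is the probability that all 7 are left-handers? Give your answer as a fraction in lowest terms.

There are C(30,7) = 2035800 possible selections.
Selections with all left-handers: C(15,7) = 6435.
Probability = 6435/2035800 = 11/3480.

11/3480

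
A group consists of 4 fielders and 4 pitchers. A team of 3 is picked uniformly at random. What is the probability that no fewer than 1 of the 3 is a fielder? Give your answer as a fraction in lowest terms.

13/14

There are C(8,3) = 56 ways to choose the 3.
The complement is all 3 are pitchers: C(4,3) = 4.
Probability = 1 − 4/56 = 52/56 = 13/14.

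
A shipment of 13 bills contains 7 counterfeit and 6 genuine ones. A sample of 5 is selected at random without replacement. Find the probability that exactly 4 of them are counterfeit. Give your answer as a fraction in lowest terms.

70/429

The sample space is all 5-subsets of the 13: C(13,5) = 1287.
Selections with exactly 4 counterfeit: choose 4 of the 7 counterfeit and 1 of the 6 genuine, C(7,4)·C(6,1) = 35·6 = 210.
Probability = 210/1287 = 70/429.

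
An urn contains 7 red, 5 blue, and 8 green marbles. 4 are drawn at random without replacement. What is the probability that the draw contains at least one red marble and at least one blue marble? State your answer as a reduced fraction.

189/323

There are C(20,4) = 4845 possible draws.
By inclusion-exclusion on the complements, draws missing all red or all blue: C(13,4) + C(15,4) − C(8,4) = 715 + 1365 − 70 = 2010.
So draws with at least one of each: 4845 − 2010 = 2835, probability 2835/4845 = 189/323.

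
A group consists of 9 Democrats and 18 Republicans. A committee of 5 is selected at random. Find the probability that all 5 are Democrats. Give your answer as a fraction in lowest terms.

There are C(27,5) = 80730 possible selections.
Selections with all Democrats: C(9,5) = 126.
Probability = 126/80730 = 7/4485.

7/4485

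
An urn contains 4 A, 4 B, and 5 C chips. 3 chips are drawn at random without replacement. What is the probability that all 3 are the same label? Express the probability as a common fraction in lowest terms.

9/143

There are C(13,3) = 286 ways to draw 3 chips.
All same label: C(4,3) + C(4,3) + C(5,3) = 4 + 4 + 10 = 18.
Probability = 18/286 = 9/143.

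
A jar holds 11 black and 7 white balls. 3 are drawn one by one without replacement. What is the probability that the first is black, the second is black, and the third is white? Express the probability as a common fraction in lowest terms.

Multiply the conditional probabilities at each draw: 11/18 · 10/17 · 7/16 = 770/4896 = 385/2448.

385/2448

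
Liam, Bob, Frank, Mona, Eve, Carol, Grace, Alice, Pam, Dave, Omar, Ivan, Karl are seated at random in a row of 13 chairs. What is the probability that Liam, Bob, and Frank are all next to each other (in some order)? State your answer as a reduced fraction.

There are 13! = 6227020800 arrangements.
Treat the three as one block: 11! placements × 3! orders within the block = 39916800·6 = 239500800.
Probability = 239500800/6227020800 = 1/26.

1/26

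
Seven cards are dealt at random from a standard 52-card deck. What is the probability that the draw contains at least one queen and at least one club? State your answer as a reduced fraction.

53122231/133784560

There are C(52,7) = 133784560 possible draws.
By inclusion-exclusion on the complements, draws missing all queens or all clubs: C(48,7) + C(39,7) − C(36,7) = 73629072 + 15380937 − 8347680 = 80662329.
So draws with at least one of each: 133784560 − 80662329 = 53122231, probability 53122231/133784560.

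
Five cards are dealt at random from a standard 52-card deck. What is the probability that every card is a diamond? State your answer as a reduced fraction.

There are C(52,5) = 2598960 possible 5-card hands.
Hands that are all diamonds: C(13,5) = 1287.
Probability = 1287/2598960 = 33/66640.

33/66640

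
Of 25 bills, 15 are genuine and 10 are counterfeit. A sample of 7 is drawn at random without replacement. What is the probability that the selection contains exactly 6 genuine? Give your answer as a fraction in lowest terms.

Total number of selections: C(25,7) = 480700.
Selections with exactly 6 genuine: choose 6 of the 15 genuine and 1 of the 10 counterfeit, C(15,6)·C(10,1) = 5005·10 = 50050.
Probability = 50050/480700 = 91/874.

91/874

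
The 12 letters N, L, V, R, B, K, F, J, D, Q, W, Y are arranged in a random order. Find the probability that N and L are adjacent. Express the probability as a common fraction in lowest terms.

There are 12! = 479001600 arrangements.
Treat N and L as a block: 11! arrangements of the blocks × 2 orders within the block = 2·39916800 = 79833600.
Probability = 79833600/479001600 = 1/6.

1/6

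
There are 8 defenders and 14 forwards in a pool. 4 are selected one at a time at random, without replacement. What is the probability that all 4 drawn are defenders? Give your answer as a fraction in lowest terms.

2/209

Multiply the conditional probabilities at each draw: 8/22 · 7/21 · 6/20 · 5/19 = 1680/175560 = 2/209.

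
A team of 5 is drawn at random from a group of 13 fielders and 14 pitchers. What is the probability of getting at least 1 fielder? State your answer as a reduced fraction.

3028/3105

Total selections: C(27,5) = 80730.
The complement is all 5 are pitchers: C(14,5) = 2002.
Probability = 1 − 2002/80730 = 78728/80730 = 3028/3105.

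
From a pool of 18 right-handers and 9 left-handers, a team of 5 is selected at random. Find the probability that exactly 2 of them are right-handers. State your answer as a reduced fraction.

Total number of selections: C(27,5) = 80730.
Selections with exactly 2 right-handers: choose 2 of the 18 right-handers and 3 of the 9 left-handers, C(18,2)·C(9,3) = 153·84 = 12852.
Probability = 12852/80730 = 238/1495.

238/1495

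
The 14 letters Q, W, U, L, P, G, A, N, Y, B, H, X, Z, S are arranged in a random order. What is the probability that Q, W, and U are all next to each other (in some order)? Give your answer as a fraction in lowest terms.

3/91

There are 14! = 87178291200 arrangements.
Treat the three as one block: 12! placements × 3! orders within the block = 479001600·6 = 2874009600.
Probability = 2874009600/87178291200 = 3/91.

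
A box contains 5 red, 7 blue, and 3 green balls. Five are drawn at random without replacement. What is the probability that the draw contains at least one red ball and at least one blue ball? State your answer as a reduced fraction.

35/39

There are C(15,5) = 3003 possible draws.
By inclusion-exclusion on the complements, draws missing all red or all blue: C(10,5) + C(8,5) − C(3,5) = 252 + 56 − 0 = 308.
So draws with at least one of each: 3003 − 308 = 2695, probability 2695/3003 = 35/39.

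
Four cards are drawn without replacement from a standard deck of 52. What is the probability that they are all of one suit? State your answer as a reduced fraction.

44/4165

There are C(52,4) = 270725 possible 4-card hands.
Hands of one suit: 4 suits × C(13,4) = 4·715 = 2860.
Probability = 2860/270725 = 44/4165.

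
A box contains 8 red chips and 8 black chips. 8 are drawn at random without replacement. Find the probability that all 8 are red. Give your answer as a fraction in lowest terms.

There are C(16,8) = 12870 possible selections.
Selections with all red: C(8,8) = 1.
Probability = 1/12870.

1/12870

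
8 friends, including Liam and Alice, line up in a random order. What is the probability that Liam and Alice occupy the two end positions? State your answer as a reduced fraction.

1/28

There are 8! = 40320 arrangements.
Place Liam and Alice at the ends in 2 ways, arrange the remaining 6 in 6! = 720 ways: 2·720 = 1440.
Probability = 1440/40320 = 1/28.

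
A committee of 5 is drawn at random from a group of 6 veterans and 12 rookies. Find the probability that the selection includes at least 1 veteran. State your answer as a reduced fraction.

108/119

Total selections: C(18,5) = 8568.
Favorable selections (at least 1 veteran): C(6,1)·C(12,4) + C(6,2)·C(12,3) + C(6,3)·C(12,2) + C(6,4)·C(12,1) + C(6,5)·C(12,0) = 2970 + 3300 + 1320 + 180 + 6 = 7776.
Probability = 7776/8568 = 108/119.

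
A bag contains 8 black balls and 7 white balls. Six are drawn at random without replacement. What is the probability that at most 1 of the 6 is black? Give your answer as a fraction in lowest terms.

5/143

Total selections: C(15,6) = 5005.
Favorable selections (at most 1 black): C(8,0)·C(7,6) + C(8,1)·C(7,5) = 7 + 168 = 175.
Probability = 175/5005 = 5/143.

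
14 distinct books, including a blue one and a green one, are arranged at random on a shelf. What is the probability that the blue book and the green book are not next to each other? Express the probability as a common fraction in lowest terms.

There are 14! = 87178291200 arrangements.
Arrangements with the blue book and the green book adjacent: 2·13! = 12454041600.
So not adjacent: 87178291200 − 12454041600 = 74724249600, probability 74724249600/87178291200 = 6/7.

6/7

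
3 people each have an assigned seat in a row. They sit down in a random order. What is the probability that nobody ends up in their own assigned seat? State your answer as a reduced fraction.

1/3

There are 3! = 6 seatings.
By inclusion-exclusion, seatings with no fixed points: C(3,0)·3! − C(3,1)·2! + C(3,2)·1! − C(3,3)·0! = 2.
Probability = 2/6 = 1/3.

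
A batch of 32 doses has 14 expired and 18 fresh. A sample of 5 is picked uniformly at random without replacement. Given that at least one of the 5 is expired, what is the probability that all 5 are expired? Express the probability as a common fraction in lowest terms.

Work in counts. Selections with at least one expired: C(32,5) − C(18,5) = 201376 − 8568 = 192808.
Of those, selections where all 5 are expired: C(14,5) = 2002.
Conditional probability = 2002/192808 = 13/1252.

13/1252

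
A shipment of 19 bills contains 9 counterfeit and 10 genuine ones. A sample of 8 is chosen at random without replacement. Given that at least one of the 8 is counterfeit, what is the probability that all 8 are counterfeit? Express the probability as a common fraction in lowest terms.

Work in counts. Selections with at least one counterfeit: C(19,8) − C(10,8) = 75582 − 45 = 75537.
Of those, selections where all 8 are counterfeit: C(9,8) = 9.
Conditional probability = 9/75537 = 1/8393.

1/8393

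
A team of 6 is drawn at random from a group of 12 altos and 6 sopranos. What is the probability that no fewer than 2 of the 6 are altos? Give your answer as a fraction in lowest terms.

18491/18564

Total selections: C(18,6) = 18564.
Favorable selections (no fewer than 2 altos): C(12,2)·C(6,4) + C(12,3)·C(6,3) + C(12,4)·C(6,2) + C(12,5)·C(6,1) + C(12,6)·C(6,0) = 990 + 4400 + 7425 + 4752 + 924 = 18491.
Probability = 18491/18564.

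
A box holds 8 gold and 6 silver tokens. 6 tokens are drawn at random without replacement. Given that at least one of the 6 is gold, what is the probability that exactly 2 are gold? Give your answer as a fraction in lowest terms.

210/1501

Work in counts. Selections with at least one gold: C(14,6) − C(6,6) = 3003 − 1 = 3002.
Of those, selections where exactly 2 are gold: C(8,2)·C(6,4) = 28·15 = 420.
Conditional probability = 420/3002 = 210/1501.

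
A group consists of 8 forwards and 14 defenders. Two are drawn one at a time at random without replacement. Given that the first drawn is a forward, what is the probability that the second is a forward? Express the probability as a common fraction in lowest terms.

1/3

After removing one forward, 21 remain: 7 forwards and 14 defenders.
So the probability the next is a forward is 7/21 = 1/3.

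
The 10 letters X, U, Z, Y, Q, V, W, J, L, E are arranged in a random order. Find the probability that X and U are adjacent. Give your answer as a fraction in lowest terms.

There are 10! = 3628800 arrangements.
Treat X and U as a block: 9! arrangements of the blocks × 2 orders within the block = 2·362880 = 725760.
Probability = 725760/3628800 = 1/5.

1/5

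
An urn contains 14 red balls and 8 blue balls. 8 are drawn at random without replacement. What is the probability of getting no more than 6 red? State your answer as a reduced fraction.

There are C(22,8) = 319770 ways to choose the 8.
Count the complement (more than 6 red): C(14,7)·C(8,1) + C(14,8)·C(8,0) = 27456 + 3003 = 30459.
Probability = 1 − 30459/319770 = 289311/319770 = 8767/9690.

8767/9690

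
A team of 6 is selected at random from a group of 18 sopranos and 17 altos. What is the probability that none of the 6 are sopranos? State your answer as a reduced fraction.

There are C(35,6) = 1623160 possible selections.
Selections with no sopranos (all altos): C(17,6) = 12376.
Probability = 12376/1623160 = 13/1705.

13/1705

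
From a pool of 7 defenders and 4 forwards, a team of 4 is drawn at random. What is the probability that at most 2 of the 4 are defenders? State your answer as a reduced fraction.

31/66

There are C(11,4) = 330 ways to choose the 4.
Count the complement (more than 2 defenders): C(7,3)·C(4,1) + C(7,4)·C(4,0) = 140 + 35 = 175.
Probability = 1 − 175/330 = 155/330 = 31/66.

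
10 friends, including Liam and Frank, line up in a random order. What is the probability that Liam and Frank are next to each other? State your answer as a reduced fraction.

1/5

There are 10! = 3628800 arrangements.
Treat Liam and Frank as a block: 9! arrangements of the blocks × 2 orders within the block = 2·362880 = 725760.
Probability = 725760/3628800 = 1/5.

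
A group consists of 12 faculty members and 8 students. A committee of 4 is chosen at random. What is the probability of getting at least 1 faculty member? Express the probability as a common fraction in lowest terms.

There are C(20,4) = 4845 ways to choose the 4.
The complement is all 4 are students: C(8,4) = 70.
Probability = 1 − 70/4845 = 4775/4845 = 955/969.

955/969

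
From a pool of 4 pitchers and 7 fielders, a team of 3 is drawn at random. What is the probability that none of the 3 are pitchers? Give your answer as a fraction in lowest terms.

There are C(11,3) = 165 possible selections.
Selections with no pitchers (all fielders): C(7,3) = 35.
Probability = 35/165 = 7/33.

7/33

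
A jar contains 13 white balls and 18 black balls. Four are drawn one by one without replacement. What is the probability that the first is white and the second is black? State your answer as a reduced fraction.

Multiply the conditional probabilities at each draw: 13/31 · 18/30 = 234/930 = 39/155.

39/155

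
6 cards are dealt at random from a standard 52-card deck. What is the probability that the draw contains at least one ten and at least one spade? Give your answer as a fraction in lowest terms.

6772177/20358520

There are C(52,6) = 20358520 possible draws.
By inclusion-exclusion on the complements, draws missing all tens or all spades: C(48,6) + C(39,6) − C(36,6) = 12271512 + 3262623 − 1947792 = 13586343.
So draws with at least one of each: 20358520 − 13586343 = 6772177, probability 6772177/20358520.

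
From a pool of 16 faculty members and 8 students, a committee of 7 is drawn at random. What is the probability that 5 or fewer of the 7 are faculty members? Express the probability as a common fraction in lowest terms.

1025/1311

There are C(24,7) = 346104 ways to choose the 7.
Count the complement (more than 5 faculty members): C(16,6)·C(8,1) + C(16,7)·C(8,0) = 64064 + 11440 = 75504.
Probability = 1 − 75504/346104 = 270600/346104 = 1025/1311.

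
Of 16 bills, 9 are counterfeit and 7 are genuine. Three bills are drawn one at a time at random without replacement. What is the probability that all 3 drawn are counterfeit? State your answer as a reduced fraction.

3/20

Multiply the conditional probabilities at each draw: 9/16 · 8/15 · 7/14 = 504/3360 = 3/20.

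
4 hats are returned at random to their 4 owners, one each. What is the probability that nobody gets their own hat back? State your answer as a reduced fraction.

3/8

There are 4! = 24 assignments.
By inclusion-exclusion, assignments with no fixed points: C(4,0)·4! − C(4,1)·3! + C(4,2)·2! − C(4,3)·1! + C(4,4)·0! = 9.
Probability = 9/24 = 3/8.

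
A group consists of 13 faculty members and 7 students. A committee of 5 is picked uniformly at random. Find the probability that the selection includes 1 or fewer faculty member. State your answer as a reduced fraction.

Total selections: C(20,5) = 15504.
Favorable selections (1 or fewer faculty member): C(13,0)·C(7,5) + C(13,1)·C(7,4) = 21 + 455 = 476.
Probability = 476/15504 = 7/228.

7/228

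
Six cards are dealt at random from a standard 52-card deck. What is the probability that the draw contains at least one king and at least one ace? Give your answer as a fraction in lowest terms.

718637/5089630

There are C(52,6) = 20358520 possible draws.
By inclusion-exclusion on the complements, draws missing all kings or all aces: C(48,6) + C(48,6) − C(44,6) = 12271512 + 12271512 − 7059052 = 17483972.
So draws with at least one of each: 20358520 − 17483972 = 2874548, probability 2874548/20358520 = 718637/5089630.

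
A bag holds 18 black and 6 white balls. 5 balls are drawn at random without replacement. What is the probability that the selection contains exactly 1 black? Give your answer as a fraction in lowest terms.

There are C(24,5) = 42504 ways to choose 5 from 24.
Selections with exactly 1 black: choose 1 of the 18 black and 4 of the 6 white, C(18,1)·C(6,4) = 18·15 = 270.
Probability = 270/42504 = 45/7084.

45/7084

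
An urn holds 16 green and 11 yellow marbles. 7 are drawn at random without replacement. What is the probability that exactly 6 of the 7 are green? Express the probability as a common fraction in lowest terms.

There are C(27,7) = 888030 ways to choose 7 from 27.
Selections with exactly 6 green: choose 6 of the 16 green and 1 of the 11 yellow, C(16,6)·C(11,1) = 8008·11 = 88088.
Probability = 88088/888030 = 308/3105.

308/3105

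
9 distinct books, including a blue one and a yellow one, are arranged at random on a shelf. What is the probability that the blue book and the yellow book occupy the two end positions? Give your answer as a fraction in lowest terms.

There are 9! = 362880 arrangements.
Place the blue book and the yellow book at the ends in 2 ways, arrange the remaining 7 in 7! = 5040 ways: 2·5040 = 10080.
Probability = 10080/362880 = 1/36.

1/36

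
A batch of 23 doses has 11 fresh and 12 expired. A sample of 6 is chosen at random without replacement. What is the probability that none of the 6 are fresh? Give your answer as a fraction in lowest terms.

4/437

There are C(23,6) = 100947 possible selections.
Selections with no fresh (all expired): C(12,6) = 924.
Probability = 924/100947 = 4/437.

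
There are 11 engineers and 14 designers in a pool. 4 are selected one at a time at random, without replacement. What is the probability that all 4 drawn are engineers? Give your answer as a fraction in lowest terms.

Multiply the conditional probabilities at each draw: 11/25 · 10/24 · 9/23 · 8/22 = 7920/303600 = 3/115.

3/115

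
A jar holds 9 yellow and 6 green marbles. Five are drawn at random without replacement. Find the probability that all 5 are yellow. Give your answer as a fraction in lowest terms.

6/143

There are C(15,5) = 3003 possible selections.
Selections with all yellow: C(9,5) = 126.
Probability = 126/3003 = 6/143.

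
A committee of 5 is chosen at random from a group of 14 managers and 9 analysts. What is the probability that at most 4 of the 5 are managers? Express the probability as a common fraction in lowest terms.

411/437

Total selections: C(23,5) = 33649.
Favorable selections (at most 4 managers): C(14,0)·C(9,5) + C(14,1)·C(9,4) + C(14,2)·C(9,3) + C(14,3)·C(9,2) + C(14,4)·C(9,1) = 126 + 1764 + 7644 + 13104 + 9009 = 31647.
Probability = 31647/33649 = 411/437.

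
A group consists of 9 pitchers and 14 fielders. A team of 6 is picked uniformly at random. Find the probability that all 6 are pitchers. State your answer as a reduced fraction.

4/4807

There are C(23,6) = 100947 possible selections.
Selections with all pitchers: C(9,6) = 84.
Probability = 84/100947 = 4/4807.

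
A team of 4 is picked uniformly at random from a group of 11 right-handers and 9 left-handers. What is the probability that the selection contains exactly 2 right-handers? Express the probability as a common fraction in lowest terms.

132/323

There are C(20,4) = 4845 ways to choose 4 from 20.
Selections with exactly 2 right-handers: choose 2 of the 11 right-handers and 2 of the 9 left-handers, C(11,2)·C(9,2) = 55·36 = 1980.
Probability = 1980/4845 = 132/323.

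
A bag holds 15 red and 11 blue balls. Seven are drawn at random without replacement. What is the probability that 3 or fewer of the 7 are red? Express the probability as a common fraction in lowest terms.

Total selections: C(26,7) = 657800.
Favorable selections (3 or fewer red): C(15,0)·C(11,7) + C(15,1)·C(11,6) + C(15,2)·C(11,5) + C(15,3)·C(11,4) = 330 + 6930 + 48510 + 150150 = 205920.
Probability = 205920/657800 = 36/115.

36/115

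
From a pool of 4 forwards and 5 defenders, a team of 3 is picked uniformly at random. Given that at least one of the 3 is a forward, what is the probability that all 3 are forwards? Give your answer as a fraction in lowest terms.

2/37

Work in counts. Selections with at least one forward: C(9,3) − C(5,3) = 84 − 10 = 74.
Of those, selections where all 3 are forwards: C(4,3) = 4.
Conditional probability = 4/74 = 2/37.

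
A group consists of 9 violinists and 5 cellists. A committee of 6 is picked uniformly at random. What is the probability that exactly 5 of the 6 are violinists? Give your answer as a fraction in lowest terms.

The sample space is all 6-subsets of the 14: C(14,6) = 3003.
Selections with exactly 5 violinists: choose 5 of the 9 violinists and 1 of the 5 cellists, C(9,5)·C(5,1) = 126·5 = 630.
Probability = 630/3003 = 30/143.

30/143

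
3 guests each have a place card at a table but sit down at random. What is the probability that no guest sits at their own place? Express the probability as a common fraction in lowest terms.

There are 3! = 6 seatings.
By inclusion-exclusion, seatings with no fixed points: C(3,0)·3! − C(3,1)·2! + C(3,2)·1! − C(3,3)·0! = 2.
Probability = 2/6 = 1/3.

1/3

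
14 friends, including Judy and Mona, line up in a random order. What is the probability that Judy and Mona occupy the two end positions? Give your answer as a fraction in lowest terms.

There are 14! = 87178291200 arrangements.
Place Judy and Mona at the ends in 2 ways, arrange the remaining 12 in 12! = 479001600 ways: 2·479001600 = 958003200.
Probability = 958003200/87178291200 = 1/91.

1/91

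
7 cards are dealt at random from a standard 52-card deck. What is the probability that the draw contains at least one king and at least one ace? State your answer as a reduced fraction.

3105873/16723070

There are C(52,7) = 133784560 possible draws.
By inclusion-exclusion on the complements, draws missing all kings or all aces: C(48,7) + C(48,7) − C(44,7) = 73629072 + 73629072 − 38320568 = 108937576.
So draws with at least one of each: 133784560 − 108937576 = 24846984, probability 24846984/133784560 = 3105873/16723070.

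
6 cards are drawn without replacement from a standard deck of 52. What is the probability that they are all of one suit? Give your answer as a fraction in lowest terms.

There are C(52,6) = 20358520 possible 6-card hands.
Hands of one suit: 4 suits × C(13,6) = 4·1716 = 6864.
Probability = 6864/20358520 = 66/195755.

66/195755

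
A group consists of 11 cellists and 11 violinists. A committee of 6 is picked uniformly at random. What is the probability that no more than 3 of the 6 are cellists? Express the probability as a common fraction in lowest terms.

Total selections: C(22,6) = 74613.
Count the complement (more than 3 cellists): C(11,4)·C(11,2) + C(11,5)·C(11,1) + C(11,6)·C(11,0) = 18150 + 5082 + 462 = 23694.
Probability = 1 − 23694/74613 = 50919/74613 = 1543/2261.

1543/2261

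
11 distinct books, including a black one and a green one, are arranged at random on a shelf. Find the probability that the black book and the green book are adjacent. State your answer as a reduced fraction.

2/11

There are 11! = 39916800 arrangements.
Treat the black book and the green book as a block: 10! arrangements of the blocks × 2 orders within the block = 2·3628800 = 7257600.
Probability = 7257600/39916800 = 2/11.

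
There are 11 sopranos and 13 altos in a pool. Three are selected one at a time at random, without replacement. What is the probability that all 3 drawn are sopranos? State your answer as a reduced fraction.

15/184

Multiply the conditional probabilities at each draw: 11/24 · 10/23 · 9/22 = 990/12144 = 15/184.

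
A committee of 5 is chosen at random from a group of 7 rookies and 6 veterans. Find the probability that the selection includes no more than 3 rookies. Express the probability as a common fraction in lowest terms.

Total selections: C(13,5) = 1287.
Count the complement (more than 3 rookies): C(7,4)·C(6,1) + C(7,5)·C(6,0) = 210 + 21 = 231.
Probability = 1 − 231/1287 = 1056/1287 = 32/39.

32/39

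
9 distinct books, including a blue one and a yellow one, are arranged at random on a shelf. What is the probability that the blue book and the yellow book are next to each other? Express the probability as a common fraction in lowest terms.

2/9

There are 9! = 362880 arrangements.
Treat the blue book and the yellow book as a block: 8! arrangements of the blocks × 2 orders within the block = 2·40320 = 80640.
Probability = 80640/362880 = 2/9.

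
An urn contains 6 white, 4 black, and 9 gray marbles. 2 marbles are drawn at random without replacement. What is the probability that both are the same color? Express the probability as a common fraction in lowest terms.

There are C(19,2) = 171 ways to draw 2 marbles.
All same color: C(6,2) + C(4,2) + C(9,2) = 15 + 6 + 36 = 57.
Probability = 57/171 = 1/3.

1/3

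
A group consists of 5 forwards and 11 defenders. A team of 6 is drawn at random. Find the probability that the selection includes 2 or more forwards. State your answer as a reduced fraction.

There are C(16,6) = 8008 ways to choose the 6.
Favorable selections (2 or more forwards): C(5,2)·C(11,4) + C(5,3)·C(11,3) + C(5,4)·C(11,2) + C(5,5)·C(11,1) = 3300 + 1650 + 275 + 11 = 5236.
Probability = 5236/8008 = 17/26.

17/26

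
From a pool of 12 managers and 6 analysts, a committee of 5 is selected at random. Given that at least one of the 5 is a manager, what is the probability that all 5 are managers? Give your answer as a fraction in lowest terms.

Work in counts. Selections with at least one manager: C(18,5) − C(6,5) = 8568 − 6 = 8562.
Of those, selections where all 5 are managers: C(12,5) = 792.
Conditional probability = 792/8562 = 132/1427.

132/1427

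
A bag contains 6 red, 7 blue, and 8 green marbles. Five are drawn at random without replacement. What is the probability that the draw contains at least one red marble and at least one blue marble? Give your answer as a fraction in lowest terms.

There are C(21,5) = 20349 possible draws.
By inclusion-exclusion on the complements, draws missing all red or all blue: C(15,5) + C(14,5) − C(8,5) = 3003 + 2002 − 56 = 4949.
So draws with at least one of each: 20349 − 4949 = 15400, probability 15400/20349 = 2200/2907.

2200/2907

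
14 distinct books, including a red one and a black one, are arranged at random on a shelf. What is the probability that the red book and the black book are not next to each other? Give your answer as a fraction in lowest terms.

6/7

There are 14! = 87178291200 arrangements.
Arrangements with the red book and the black book adjacent: 2·13! = 12454041600.
So not adjacent: 87178291200 − 12454041600 = 74724249600, probability 74724249600/87178291200 = 6/7.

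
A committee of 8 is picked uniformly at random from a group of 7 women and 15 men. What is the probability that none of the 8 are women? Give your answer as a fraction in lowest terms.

13/646

There are C(22,8) = 319770 possible selections.
Selections with no women (all men): C(15,8) = 6435.
Probability = 6435/319770 = 13/646.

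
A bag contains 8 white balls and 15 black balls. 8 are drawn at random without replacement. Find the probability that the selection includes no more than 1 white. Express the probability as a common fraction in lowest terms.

1755/14858

There are C(23,8) = 490314 ways to choose the 8.
Favorable selections (no more than 1 white): C(8,0)·C(15,8) + C(8,1)·C(15,7) = 6435 + 51480 = 57915.
Probability = 57915/490314 = 1755/14858.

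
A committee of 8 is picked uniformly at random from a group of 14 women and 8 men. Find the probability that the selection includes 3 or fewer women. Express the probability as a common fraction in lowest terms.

419/5814

Total selections: C(22,8) = 319770.
Favorable selections (3 or fewer women): C(14,0)·C(8,8) + C(14,1)·C(8,7) + C(14,2)·C(8,6) + C(14,3)·C(8,5) = 1 + 112 + 2548 + 20384 = 23045.
Probability = 23045/319770 = 419/5814.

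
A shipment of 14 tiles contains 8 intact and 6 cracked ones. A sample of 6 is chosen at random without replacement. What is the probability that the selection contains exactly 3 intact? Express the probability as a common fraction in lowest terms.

160/429

The sample space is all 6-subsets of the 14: C(14,6) = 3003.
Selections with exactly 3 intact: choose 3 of the 8 intact and 3 of the 6 cracked, C(8,3)·C(6,3) = 56·20 = 1120.
Probability = 1120/3003 = 160/429.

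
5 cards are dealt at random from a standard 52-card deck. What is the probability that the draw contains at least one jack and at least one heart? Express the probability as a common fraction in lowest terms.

There are C(52,5) = 2598960 possible draws.
By inclusion-exclusion on the complements, draws missing all jacks or all hearts: C(48,5) + C(39,5) − C(36,5) = 1712304 + 575757 − 376992 = 1911069.
So draws with at least one of each: 2598960 − 1911069 = 687891, probability 687891/2598960 = 229297/866320.

229297/866320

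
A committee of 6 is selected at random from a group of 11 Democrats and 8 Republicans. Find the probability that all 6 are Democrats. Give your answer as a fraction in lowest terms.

11/646

There are C(19,6) = 27132 possible selections.
Selections with all Democrats: C(11,6) = 462.
Probability = 462/27132 = 11/646.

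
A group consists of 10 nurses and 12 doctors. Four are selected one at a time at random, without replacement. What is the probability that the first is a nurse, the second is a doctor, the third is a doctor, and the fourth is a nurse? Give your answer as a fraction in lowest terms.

Multiply the conditional probabilities at each draw: 10/22 · 12/21 · 11/20 · 9/19 = 11880/175560 = 9/133.

9/133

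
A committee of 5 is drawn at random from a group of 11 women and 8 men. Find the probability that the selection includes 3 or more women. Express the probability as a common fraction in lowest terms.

Total selections: C(19,5) = 11628.
Favorable selections (3 or more women): C(11,3)·C(8,2) + C(11,4)·C(8,1) + C(11,5)·C(8,0) = 4620 + 2640 + 462 = 7722.
Probability = 7722/11628 = 429/646.

429/646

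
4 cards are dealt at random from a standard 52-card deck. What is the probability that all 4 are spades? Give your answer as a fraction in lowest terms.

There are C(52,4) = 270725 possible 4-card hands.
Hands that are all spades: C(13,4) = 715.
Probability = 715/270725 = 11/4165.

11/4165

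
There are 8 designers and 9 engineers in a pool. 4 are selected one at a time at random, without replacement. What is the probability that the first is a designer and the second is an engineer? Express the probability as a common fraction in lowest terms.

Multiply the conditional probabilities at each draw: 8/17 · 9/16 = 72/272 = 9/34.

9/34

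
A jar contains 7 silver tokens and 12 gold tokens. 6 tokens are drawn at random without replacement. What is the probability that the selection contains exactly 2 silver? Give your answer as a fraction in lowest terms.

495/1292

Total number of selections: C(19,6) = 27132.
Selections with exactly 2 silver: choose 2 of the 7 silver and 4 of the 12 gold, C(7,2)·C(12,4) = 21·495 = 10395.
Probability = 10395/27132 = 495/1292.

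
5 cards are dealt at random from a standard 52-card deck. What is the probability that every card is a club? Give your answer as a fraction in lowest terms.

33/66640

There are C(52,5) = 2598960 possible 5-card hands.
Hands that are all clubs: C(13,5) = 1287.
Probability = 1287/2598960 = 33/66640.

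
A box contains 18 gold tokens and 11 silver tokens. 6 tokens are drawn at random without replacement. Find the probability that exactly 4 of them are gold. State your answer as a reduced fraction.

935/2639

The sample space is all 6-subsets of the 29: C(29,6) = 475020.
Selections with exactly 4 gold: choose 4 of the 18 gold and 2 of the 11 silver, C(18,4)·C(11,2) = 3060·55 = 168300.
Probability = 168300/475020 = 935/2639.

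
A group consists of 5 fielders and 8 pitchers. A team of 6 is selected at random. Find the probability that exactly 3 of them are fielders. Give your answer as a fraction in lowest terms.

The sample space is all 6-subsets of the 13: C(13,6) = 1716.
Selections with exactly 3 fielders: choose 3 of the 5 fielders and 3 of the 8 pitchers, C(5,3)·C(8,3) = 10·56 = 560.
Probability = 560/1716 = 140/429.

140/429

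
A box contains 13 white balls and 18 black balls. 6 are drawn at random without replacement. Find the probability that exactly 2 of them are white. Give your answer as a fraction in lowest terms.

2040/6293

The sample space is all 6-subsets of the 31: C(31,6) = 736281.
Selections with exactly 2 white: choose 2 of the 13 white and 4 of the 18 black, C(13,2)·C(18,4) = 78·3060 = 238680.
Probability = 238680/736281 = 2040/6293.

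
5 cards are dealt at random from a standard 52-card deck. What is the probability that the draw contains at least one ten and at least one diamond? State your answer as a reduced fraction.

229297/866320

There are C(52,5) = 2598960 possible draws.
By inclusion-exclusion on the complements, draws missing all tens or all diamonds: C(48,5) + C(39,5) − C(36,5) = 1712304 + 575757 − 376992 = 1911069.
So draws with at least one of each: 2598960 − 1911069 = 687891, probability 687891/2598960 = 229297/866320.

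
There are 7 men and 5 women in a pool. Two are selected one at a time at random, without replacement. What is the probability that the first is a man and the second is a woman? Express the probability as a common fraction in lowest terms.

35/132

Multiply the conditional probabilities at each draw: 7/12 · 5/11 = 35/132.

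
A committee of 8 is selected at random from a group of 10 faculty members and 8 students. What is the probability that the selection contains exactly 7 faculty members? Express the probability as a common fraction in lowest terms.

160/7293

There are C(18,8) = 43758 ways to choose 8 from 18.
Selections with exactly 7 faculty members: choose 7 of the 10 faculty members and 1 of the 8 students, C(10,7)·C(8,1) = 120·8 = 960.
Probability = 960/43758 = 160/7293.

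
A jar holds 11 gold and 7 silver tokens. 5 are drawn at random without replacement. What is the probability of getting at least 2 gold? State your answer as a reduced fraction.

583/612

Total selections: C(18,5) = 8568.
Favorable selections (at least 2 gold): C(11,2)·C(7,3) + C(11,3)·C(7,2) + C(11,4)·C(7,1) + C(11,5)·C(7,0) = 1925 + 3465 + 2310 + 462 = 8162.
Probability = 8162/8568 = 583/612.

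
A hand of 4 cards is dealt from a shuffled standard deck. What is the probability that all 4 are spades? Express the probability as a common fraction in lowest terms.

11/4165

There are C(52,4) = 270725 possible 4-card hands.
Hands that are all spades: C(13,4) = 715.
Probability = 715/270725 = 11/4165.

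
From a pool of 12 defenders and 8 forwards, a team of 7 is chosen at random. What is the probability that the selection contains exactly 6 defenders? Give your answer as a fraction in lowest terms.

The sample space is all 7-subsets of the 20: C(20,7) = 77520.
Selections with exactly 6 defenders: choose 6 of the 12 defenders and 1 of the 8 forwards, C(12,6)·C(8,1) = 924·8 = 7392.
Probability = 7392/77520 = 154/1615.

154/1615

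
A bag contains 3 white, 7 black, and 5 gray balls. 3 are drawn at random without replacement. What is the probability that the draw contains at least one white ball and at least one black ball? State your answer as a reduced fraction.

27/65

There are C(15,3) = 455 possible draws.
By inclusion-exclusion on the complements, draws missing all white or all black: C(12,3) + C(8,3) − C(5,3) = 220 + 56 − 10 = 266.
So draws with at least one of each: 455 − 266 = 189, probability 189/455 = 27/65.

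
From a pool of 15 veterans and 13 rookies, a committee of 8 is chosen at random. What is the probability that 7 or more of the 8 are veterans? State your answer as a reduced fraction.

There are C(28,8) = 3108105 ways to choose the 8.
Favorable selections (7 or more veterans): C(15,7)·C(13,1) + C(15,8)·C(13,0) = 83655 + 6435 = 90090.
Probability = 90090/3108105 = 2/69.

2/69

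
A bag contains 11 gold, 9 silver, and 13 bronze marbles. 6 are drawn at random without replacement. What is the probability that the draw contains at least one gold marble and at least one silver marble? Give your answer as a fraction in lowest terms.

There are C(33,6) = 1107568 possible draws.
By inclusion-exclusion on the complements, draws missing all gold or all silver: C(22,6) + C(24,6) − C(13,6) = 74613 + 134596 − 1716 = 207493.
So draws with at least one of each: 1107568 − 207493 = 900075, probability 900075/1107568 = 81825/100688.

81825/100688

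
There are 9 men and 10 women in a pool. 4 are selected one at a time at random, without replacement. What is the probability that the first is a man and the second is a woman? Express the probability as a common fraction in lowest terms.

5/19

Multiply the conditional probabilities at each draw: 9/19 · 10/18 = 90/342 = 5/19.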